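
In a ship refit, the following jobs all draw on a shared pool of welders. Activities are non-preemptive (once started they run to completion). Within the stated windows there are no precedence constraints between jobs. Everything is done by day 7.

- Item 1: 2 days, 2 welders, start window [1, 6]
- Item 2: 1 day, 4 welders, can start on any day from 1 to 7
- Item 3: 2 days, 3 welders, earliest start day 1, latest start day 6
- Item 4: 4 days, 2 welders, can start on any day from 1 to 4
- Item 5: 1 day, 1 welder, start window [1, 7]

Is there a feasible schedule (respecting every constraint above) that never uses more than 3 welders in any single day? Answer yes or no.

no

Total welder-days = 23; over 7 days the average is 23/7 > 3, so some day must exceed 3.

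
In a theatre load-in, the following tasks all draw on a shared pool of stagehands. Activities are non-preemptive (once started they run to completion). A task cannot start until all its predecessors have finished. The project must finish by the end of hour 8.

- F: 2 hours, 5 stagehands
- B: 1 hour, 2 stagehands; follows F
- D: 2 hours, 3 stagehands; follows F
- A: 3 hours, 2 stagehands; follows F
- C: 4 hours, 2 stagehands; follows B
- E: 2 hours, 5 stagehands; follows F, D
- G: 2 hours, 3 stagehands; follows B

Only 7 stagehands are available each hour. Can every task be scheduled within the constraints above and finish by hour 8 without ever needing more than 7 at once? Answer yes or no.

yes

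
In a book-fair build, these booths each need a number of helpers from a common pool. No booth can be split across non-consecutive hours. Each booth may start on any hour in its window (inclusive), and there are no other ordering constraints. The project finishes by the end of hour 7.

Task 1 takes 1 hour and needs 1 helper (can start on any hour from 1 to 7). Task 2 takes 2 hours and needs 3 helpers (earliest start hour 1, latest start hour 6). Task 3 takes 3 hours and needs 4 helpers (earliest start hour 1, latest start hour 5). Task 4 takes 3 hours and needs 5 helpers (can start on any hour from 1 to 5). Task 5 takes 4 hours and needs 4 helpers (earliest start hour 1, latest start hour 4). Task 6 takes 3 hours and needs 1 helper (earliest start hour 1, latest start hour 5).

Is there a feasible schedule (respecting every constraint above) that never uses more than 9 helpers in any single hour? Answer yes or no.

yes

Schedule Task 1@1, Task 2@1, Task 3@1, Task 4@4, Task 5@3, Task 6@1: h1:9  h2:8  h3:9  h4:9  h5:9  h6:9  h7:0 — peak 9 ≤ 9.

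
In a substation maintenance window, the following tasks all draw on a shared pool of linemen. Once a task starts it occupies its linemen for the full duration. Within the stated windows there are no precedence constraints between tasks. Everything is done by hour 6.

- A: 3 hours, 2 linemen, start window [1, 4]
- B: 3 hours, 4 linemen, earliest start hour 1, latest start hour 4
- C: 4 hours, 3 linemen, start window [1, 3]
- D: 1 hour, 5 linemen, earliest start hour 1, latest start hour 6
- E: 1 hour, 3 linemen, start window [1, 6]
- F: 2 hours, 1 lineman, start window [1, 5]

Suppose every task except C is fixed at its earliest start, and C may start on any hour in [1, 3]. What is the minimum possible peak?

C@1: h1:18  h2:10  h3:9  h4:3  h5:0  h6:0 → peak 18
C@2: h1:15  h2:10  h3:9  h4:3  h5:3  h6:0 → peak 15
C@3: h1:15  h2:7  h3:9  h4:3  h5:3  h6:3 → peak 15
Best is C@2, peak 15.

15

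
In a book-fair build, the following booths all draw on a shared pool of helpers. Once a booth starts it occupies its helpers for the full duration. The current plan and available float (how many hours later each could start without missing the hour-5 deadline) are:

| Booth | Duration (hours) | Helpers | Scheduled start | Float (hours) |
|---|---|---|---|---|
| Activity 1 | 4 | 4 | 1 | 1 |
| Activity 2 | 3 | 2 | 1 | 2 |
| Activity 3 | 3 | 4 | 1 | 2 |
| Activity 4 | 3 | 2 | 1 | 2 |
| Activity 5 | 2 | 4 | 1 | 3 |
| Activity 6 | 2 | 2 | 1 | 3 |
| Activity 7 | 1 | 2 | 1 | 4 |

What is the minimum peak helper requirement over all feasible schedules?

12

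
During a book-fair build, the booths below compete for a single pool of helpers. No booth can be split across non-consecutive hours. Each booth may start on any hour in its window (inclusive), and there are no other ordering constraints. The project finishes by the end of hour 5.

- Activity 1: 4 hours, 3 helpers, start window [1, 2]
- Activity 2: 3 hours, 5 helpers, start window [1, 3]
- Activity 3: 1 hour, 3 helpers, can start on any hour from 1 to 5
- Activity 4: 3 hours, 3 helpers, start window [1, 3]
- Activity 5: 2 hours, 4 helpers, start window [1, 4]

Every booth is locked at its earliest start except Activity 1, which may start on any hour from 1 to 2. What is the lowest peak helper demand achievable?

Activity 1@1: h1:18  h2:15  h3:11  h4:3  h5:0 → peak 18
Activity 1@2: h1:15  h2:15  h3:11  h4:3  h5:3 → peak 15
Best is Activity 1@2, peak 15.

15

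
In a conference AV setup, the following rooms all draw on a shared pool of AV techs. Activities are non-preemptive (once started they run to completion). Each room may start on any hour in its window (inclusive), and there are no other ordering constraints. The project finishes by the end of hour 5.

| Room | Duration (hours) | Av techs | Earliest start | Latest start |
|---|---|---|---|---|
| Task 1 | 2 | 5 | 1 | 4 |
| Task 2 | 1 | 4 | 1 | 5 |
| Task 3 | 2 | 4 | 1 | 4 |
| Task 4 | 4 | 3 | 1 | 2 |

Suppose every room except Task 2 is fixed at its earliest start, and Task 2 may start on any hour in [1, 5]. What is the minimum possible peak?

Task 2@1: h1:16  h2:12  h3:3  h4:3  h5:0 → peak 16
Task 2@2: h1:12  h2:16  h3:3  h4:3  h5:0 → peak 16
Task 2@3: h1:12  h2:12  h3:7  h4:3  h5:0 → peak 12
Task 2@4: h1:12  h2:12  h3:3  h4:7  h5:0 → peak 12
Task 2@5: h1:12  h2:12  h3:3  h4:3  h5:4 → peak 12
Best is Task 2@3, peak 12.

12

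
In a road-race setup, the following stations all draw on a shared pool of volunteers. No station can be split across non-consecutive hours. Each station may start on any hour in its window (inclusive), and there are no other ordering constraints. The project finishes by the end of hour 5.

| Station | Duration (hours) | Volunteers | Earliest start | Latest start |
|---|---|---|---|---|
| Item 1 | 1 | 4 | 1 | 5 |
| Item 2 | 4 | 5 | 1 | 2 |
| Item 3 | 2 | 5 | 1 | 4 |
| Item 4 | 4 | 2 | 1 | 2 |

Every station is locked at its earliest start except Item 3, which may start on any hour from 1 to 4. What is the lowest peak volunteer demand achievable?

Item 3@1: h1:16  h2:12  h3:7  h4:7  h5:0 → peak 16
Item 3@2: h1:11  h2:12  h3:12  h4:7  h5:0 → peak 12
Item 3@3: h1:11  h2:7  h3:12  h4:12  h5:0 → peak 12
Item 3@4: h1:11  h2:7  h3:7  h4:12  h5:5 → peak 12
Best is Item 3@2, peak 12.

12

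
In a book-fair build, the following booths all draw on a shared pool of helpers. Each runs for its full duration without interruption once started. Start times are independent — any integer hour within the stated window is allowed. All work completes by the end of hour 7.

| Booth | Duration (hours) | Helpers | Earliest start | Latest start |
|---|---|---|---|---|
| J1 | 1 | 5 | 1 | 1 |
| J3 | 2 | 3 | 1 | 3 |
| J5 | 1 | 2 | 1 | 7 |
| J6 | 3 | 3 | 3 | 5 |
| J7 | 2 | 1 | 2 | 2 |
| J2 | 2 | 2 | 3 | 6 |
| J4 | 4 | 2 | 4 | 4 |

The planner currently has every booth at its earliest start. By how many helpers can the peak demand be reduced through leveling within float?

Early-start peak: h1:10  h2:4  h3:6  h4:7  h5:5  h6:2  h7:2 ⇒ 10.
Leveled (J1@1, J3@2, J5@2, J6@5, J7@2, J2@3, J4@4): h1:5  h2:6  h3:6  h4:4  h5:5  h6:5  h7:5 ⇒ 6.
Reduction 10 − 6 = 4.

4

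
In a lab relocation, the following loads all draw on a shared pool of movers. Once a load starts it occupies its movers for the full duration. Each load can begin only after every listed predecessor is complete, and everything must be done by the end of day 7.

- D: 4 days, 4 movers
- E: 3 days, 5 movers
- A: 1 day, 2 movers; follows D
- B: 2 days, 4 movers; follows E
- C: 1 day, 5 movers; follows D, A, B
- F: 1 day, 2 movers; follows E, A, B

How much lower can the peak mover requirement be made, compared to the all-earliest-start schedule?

0

Early-start peak: d1:9  d2:9  d3:9  d4:8  d5:6  d6:7  d7:0 ⇒ 9.
Leveled (D@1, E@1, A@5, B@4, C@6, F@6): d1:9  d2:9  d3:9  d4:8  d5:6  d6:7  d7:0 ⇒ 9.
Reduction 9 − 9 = 0.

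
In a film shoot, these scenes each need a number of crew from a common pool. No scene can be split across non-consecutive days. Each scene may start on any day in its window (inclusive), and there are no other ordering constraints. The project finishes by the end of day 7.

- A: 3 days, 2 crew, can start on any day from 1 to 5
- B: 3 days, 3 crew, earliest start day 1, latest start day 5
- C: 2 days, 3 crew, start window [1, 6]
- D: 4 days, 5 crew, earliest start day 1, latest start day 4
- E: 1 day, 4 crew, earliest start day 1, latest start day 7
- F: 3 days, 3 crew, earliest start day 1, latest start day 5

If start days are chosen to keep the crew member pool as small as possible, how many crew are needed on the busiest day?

Early-start (A@1, B@1, C@1, D@1, E@1, F@1) gives peak 20: d1:20  d2:16  d3:13  d4:5  d5:0  d6:0  d7:0.
Shift B→2, C→2, D→4, F→5.
Schedule A@1, B@2, C@2, D@4, E@1, F@5: d1:6  d2:8  d3:8  d4:8  d5:8  d6:8  d7:8 — peak 8.
Total crew member-days = 54 over 7 days ⇒ peak ≥ ⌈54/7⌉ = 8, so 8 is optimal.

8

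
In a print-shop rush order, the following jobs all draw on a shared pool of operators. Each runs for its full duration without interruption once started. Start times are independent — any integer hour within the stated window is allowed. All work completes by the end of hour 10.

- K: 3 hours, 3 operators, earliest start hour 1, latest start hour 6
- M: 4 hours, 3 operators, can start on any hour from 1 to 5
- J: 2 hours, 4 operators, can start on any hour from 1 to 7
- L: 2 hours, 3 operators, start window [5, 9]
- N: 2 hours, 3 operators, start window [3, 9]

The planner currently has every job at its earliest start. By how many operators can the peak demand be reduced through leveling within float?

4

Early-start peak: h1:10  h2:10  h3:9  h4:6  h5:3  h6:3  h7:0  h8:0  h9:0  h10:0 ⇒ 10.
Leveled (K@1, M@1, J@5, L@7, N@7): h1:6  h2:6  h3:6  h4:3  h5:4  h6:4  h7:6  h8:6  h9:0  h10:0 ⇒ 6.
Reduction 10 − 6 = 4.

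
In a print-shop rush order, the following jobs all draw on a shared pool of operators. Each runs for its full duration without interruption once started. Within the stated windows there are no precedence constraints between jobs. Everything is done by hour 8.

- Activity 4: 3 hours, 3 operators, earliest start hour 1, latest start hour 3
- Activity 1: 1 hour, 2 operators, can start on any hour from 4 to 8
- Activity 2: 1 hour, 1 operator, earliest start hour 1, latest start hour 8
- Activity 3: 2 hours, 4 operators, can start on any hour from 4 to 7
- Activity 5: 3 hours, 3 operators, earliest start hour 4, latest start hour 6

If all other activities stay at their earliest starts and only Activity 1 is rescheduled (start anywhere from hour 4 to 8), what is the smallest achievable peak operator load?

7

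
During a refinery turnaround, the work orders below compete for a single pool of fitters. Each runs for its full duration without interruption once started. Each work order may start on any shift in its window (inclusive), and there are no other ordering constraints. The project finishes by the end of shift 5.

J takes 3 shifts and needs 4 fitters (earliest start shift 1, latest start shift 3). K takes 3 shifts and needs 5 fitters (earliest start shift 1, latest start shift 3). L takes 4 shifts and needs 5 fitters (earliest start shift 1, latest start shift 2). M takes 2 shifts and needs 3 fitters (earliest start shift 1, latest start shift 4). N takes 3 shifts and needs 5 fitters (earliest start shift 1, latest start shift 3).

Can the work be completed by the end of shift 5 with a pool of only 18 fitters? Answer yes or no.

no

The minimum achievable peak is 19; 18 < 19, so no feasible schedule stays within the cap.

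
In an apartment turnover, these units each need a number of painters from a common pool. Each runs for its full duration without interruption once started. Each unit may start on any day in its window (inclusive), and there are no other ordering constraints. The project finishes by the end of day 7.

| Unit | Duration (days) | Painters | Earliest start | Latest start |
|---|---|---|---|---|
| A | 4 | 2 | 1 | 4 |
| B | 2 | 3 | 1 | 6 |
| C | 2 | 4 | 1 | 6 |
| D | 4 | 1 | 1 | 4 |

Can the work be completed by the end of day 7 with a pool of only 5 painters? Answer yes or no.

Schedule A@1, B@1, C@5, D@3: d1:5  d2:5  d3:3  d4:3  d5:5  d6:5  d7:0 — peak 5 ≤ 5.

yes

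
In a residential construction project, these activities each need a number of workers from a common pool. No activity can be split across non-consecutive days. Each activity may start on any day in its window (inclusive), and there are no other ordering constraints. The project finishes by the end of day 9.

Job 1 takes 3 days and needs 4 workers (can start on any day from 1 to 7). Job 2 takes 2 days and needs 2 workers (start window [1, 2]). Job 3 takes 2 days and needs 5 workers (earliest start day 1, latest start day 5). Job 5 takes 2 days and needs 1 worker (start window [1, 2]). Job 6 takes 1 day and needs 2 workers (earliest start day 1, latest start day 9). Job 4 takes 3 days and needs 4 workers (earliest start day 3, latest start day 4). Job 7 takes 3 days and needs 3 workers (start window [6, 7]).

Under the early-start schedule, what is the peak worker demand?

14

Early-start schedule: Job 1@1, Job 2@1, Job 3@1, Job 5@1, Job 6@1, Job 4@3, Job 7@6.
Load per day: day 1: 14, day 2: 12, day 3: 8, day 4: 4, day 5: 4, day 6: 3, day 7: 3, day 8: 3, day 9: 0.
Peak is 14.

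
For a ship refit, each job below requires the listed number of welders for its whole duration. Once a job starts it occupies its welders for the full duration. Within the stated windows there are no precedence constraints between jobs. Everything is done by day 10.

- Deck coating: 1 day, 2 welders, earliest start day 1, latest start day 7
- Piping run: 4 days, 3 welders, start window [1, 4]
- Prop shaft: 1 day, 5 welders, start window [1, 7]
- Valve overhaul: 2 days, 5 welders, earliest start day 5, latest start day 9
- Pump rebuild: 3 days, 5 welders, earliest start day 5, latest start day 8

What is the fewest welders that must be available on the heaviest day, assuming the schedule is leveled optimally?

Early-start (Deck coating@1, Piping run@1, Prop shaft@1, Valve overhaul@5, Pump rebuild@5) gives peak 10: d1:10  d2:3  d3:3  d4:3  d5:10  d6:10  d7:5  d8:0  d9:0  d10:0.
Shift Prop shaft→5, Valve overhaul→6, Pump rebuild→8.
Schedule Deck coating@1, Piping run@1, Prop shaft@5, Valve overhaul@6, Pump rebuild@8: d1:5  d2:3  d3:3  d4:3  d5:5  d6:5  d7:5  d8:5  d9:5  d10:5 — peak 5.
Total welder-days = 44 over 10 days ⇒ peak ≥ ⌈44/10⌉ = 5, so 5 is optimal.

5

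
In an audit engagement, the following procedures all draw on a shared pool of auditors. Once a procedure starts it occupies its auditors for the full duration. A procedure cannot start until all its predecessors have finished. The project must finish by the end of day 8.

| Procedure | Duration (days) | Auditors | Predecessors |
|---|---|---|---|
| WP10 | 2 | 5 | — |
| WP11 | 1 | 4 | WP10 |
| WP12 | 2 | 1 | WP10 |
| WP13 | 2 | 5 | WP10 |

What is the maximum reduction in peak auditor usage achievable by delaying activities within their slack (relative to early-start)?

5

Early-start peak: d1:5  d2:5  d3:10  d4:6  d5:0  d6:0  d7:0  d8:0 ⇒ 10.
Leveled (WP10@1, WP11@3, WP12@3, WP13@5): d1:5  d2:5  d3:5  d4:1  d5:5  d6:5  d7:0  d8:0 ⇒ 5.
Reduction 10 − 5 = 5.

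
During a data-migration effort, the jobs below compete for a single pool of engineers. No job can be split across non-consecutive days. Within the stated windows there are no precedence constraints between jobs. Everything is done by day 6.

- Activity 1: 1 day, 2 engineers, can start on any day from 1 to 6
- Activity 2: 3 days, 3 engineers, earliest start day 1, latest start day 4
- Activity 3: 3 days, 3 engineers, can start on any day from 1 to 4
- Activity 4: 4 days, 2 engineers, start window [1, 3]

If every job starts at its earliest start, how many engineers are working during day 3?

8

At early start, day 3 has: Activity 2, Activity 3, Activity 4.
Demand: 3 + 3 + 2 = 8.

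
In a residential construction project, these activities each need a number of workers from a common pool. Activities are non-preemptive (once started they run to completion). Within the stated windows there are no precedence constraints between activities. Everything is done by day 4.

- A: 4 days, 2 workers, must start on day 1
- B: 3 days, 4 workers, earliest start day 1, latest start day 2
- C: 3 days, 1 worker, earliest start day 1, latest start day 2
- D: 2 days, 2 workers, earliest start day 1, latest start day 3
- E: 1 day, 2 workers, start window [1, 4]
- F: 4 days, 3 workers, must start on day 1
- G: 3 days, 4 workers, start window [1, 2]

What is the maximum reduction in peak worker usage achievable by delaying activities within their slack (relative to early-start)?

2

Early-start peak: d1:18  d2:16  d3:14  d4:5 ⇒ 18.
Leveled (A@1, B@1, C@1, D@1, E@1, F@1, G@2): d1:14  d2:16  d3:14  d4:9 ⇒ 16.
Reduction 18 − 16 = 2.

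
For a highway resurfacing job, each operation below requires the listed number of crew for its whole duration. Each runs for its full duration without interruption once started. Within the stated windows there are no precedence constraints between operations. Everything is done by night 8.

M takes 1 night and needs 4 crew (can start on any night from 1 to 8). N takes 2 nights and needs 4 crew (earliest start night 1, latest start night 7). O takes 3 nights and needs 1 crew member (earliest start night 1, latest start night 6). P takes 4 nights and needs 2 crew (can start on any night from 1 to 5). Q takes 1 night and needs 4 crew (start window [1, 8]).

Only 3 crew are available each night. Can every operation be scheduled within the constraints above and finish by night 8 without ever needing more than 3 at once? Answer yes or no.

Total crew member-nights = 27; over 8 nights the average is 27/8 > 3, so some night must exceed 3.

no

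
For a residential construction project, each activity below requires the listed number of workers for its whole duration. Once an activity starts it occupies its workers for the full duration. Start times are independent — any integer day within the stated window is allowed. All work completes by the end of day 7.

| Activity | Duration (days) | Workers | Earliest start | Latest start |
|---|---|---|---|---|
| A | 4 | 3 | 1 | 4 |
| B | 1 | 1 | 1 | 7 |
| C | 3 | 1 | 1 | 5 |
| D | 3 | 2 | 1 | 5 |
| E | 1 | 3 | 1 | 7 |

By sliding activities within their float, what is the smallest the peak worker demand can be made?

5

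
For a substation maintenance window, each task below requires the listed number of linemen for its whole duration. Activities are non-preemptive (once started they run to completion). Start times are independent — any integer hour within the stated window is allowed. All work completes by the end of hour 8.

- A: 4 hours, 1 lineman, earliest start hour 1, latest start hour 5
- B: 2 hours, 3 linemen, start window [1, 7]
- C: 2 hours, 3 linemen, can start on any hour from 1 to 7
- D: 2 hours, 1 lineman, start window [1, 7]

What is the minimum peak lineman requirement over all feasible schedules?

Early-start (A@1, B@1, C@1, D@1) gives peak 8: h1:8  h2:8  h3:1  h4:1  h5:0  h6:0  h7:0  h8:0.
Shift B→5, C→7.
Schedule A@1, B@5, C@7, D@1: h1:2  h2:2  h3:1  h4:1  h5:3  h6:3  h7:3  h8:3 — peak 3.
Total lineman-hours = 18 over 8 hours ⇒ peak ≥ ⌈18/8⌉ = 3, so 3 is optimal.

3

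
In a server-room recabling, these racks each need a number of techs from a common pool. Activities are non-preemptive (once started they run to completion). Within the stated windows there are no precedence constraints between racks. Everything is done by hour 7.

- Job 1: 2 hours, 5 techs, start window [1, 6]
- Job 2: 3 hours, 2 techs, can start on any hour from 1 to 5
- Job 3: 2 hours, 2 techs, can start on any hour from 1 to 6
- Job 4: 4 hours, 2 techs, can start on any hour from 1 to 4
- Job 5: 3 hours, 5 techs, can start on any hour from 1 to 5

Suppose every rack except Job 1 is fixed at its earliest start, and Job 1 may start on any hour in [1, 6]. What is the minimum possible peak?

Job 1@1: h1:16  h2:16  h3:9  h4:2  h5:0  h6:0  h7:0 → peak 16
Job 1@2: h1:11  h2:16  h3:14  h4:2  h5:0  h6:0  h7:0 → peak 16
Job 1@3: h1:11  h2:11  h3:14  h4:7  h5:0  h6:0  h7:0 → peak 14
Job 1@4: h1:11  h2:11  h3:9  h4:7  h5:5  h6:0  h7:0 → peak 11
Job 1@5: h1:11  h2:11  h3:9  h4:2  h5:5  h6:5  h7:0 → peak 11
Job 1@6: h1:11  h2:11  h3:9  h4:2  h5:0  h6:5  h7:5 → peak 11
Best is Job 1@4, peak 11.

11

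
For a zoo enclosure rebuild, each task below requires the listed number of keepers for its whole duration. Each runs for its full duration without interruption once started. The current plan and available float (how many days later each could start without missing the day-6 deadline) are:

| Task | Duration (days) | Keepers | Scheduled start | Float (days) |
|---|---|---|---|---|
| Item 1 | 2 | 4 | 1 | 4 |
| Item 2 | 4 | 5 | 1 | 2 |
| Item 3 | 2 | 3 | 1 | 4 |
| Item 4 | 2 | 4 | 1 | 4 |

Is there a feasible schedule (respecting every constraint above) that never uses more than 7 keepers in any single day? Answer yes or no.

The minimum achievable peak is 8; 7 < 8, so no feasible schedule stays within the cap.

no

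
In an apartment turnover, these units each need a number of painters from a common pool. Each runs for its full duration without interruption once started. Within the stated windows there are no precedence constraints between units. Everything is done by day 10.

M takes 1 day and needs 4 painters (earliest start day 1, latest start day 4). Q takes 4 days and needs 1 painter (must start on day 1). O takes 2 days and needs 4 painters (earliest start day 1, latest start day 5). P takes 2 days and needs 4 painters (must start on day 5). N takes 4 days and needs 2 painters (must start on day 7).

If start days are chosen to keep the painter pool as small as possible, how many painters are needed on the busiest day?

5

Early-start (M@1, Q@1, O@1, P@5, N@7) gives peak 9: d1:9  d2:5  d3:1  d4:1  d5:4  d6:4  d7:2  d8:2  d9:2  d10:2.
Shift O→2.
Schedule M@1, Q@1, O@2, P@5, N@7: d1:5  d2:5  d3:5  d4:1  d5:4  d6:4  d7:2  d8:2  d9:2  d10:2 — peak 5.
No arrangement of the 20 feasible schedules does better.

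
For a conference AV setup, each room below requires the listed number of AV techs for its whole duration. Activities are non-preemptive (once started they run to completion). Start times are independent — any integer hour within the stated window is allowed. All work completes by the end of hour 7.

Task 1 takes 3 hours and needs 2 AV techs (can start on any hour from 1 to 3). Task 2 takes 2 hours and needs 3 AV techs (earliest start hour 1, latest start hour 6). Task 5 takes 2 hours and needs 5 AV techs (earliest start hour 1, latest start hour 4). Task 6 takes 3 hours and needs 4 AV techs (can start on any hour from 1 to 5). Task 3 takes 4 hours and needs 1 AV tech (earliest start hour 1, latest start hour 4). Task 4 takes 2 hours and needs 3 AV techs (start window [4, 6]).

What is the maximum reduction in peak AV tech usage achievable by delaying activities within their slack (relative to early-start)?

8

Early-start peak: h1:15  h2:15  h3:7  h4:4  h5:3  h6:0  h7:0 ⇒ 15.
Leveled (Task 1@1, Task 2@6, Task 5@1, Task 6@3, Task 3@3, Task 4@6): h1:7  h2:7  h3:7  h4:5  h5:5  h6:7  h7:6 ⇒ 7.
Reduction 15 − 7 = 8.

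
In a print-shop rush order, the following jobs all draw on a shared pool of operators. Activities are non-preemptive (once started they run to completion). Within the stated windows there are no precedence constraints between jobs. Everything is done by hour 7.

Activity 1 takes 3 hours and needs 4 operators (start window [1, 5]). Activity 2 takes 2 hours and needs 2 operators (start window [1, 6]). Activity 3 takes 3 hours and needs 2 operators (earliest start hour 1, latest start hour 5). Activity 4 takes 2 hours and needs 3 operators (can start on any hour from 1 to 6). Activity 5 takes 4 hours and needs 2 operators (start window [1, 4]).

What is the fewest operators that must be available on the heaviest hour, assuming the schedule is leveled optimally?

6

Early-start (Activity 1@1, Activity 2@1, Activity 3@1, Activity 4@1, Activity 5@1) gives peak 13: h1:13  h2:13  h3:8  h4:2  h5:0  h6:0  h7:0.
Shift Activity 3→3, Activity 4→6, Activity 5→4.
Schedule Activity 1@1, Activity 2@1, Activity 3@3, Activity 4@6, Activity 5@4: h1:6  h2:6  h3:6  h4:4  h5:4  h6:5  h7:5 — peak 6.
Total operator-hours = 36 over 7 hours ⇒ peak ≥ ⌈36/7⌉ = 6, so 6 is optimal.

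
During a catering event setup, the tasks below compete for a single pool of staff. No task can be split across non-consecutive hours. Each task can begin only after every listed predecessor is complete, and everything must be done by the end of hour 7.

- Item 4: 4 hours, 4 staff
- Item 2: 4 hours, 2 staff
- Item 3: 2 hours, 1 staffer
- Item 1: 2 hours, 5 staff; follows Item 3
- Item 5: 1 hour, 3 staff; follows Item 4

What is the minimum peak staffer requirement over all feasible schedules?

7

Early-start (Item 4@1, Item 2@1, Item 3@1, Item 1@3, Item 5@5) gives peak 11: h1:7  h2:7  h3:11  h4:11  h5:3  h6:0  h7:0.
Shift Item 1→5, Item 5→7.
Schedule Item 4@1, Item 2@1, Item 3@1, Item 1@5, Item 5@7: h1:7  h2:7  h3:6  h4:6  h5:5  h6:5  h7:3 — peak 7.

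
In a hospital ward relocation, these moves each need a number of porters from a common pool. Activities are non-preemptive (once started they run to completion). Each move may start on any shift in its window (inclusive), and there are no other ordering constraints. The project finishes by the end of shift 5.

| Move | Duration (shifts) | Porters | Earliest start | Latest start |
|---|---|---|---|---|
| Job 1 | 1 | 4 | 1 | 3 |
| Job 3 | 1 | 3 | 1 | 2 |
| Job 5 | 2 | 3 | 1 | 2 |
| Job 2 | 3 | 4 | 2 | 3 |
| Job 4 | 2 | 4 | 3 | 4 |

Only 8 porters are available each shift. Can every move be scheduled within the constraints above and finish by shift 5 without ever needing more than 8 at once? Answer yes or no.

Schedule Job 1@1, Job 3@1, Job 5@2, Job 2@2, Job 4@4: s1:7  s2:7  s3:7  s4:8  s5:4 — peak 8 ≤ 8.

yes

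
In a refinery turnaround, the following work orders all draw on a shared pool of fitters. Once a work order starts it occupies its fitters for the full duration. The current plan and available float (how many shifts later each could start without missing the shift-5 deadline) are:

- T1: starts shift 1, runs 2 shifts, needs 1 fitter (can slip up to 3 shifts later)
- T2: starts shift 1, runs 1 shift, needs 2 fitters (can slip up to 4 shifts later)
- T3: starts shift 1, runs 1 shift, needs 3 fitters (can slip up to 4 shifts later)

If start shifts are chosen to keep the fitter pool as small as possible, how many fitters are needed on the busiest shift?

Early-start (T1@1, T2@1, T3@1) gives peak 6: s1:6  s2:1  s3:0  s4:0  s5:0.
Shift T3→3.
Schedule T1@1, T2@1, T3@3: s1:3  s2:1  s3:3  s4:0  s5:0 — peak 3.

3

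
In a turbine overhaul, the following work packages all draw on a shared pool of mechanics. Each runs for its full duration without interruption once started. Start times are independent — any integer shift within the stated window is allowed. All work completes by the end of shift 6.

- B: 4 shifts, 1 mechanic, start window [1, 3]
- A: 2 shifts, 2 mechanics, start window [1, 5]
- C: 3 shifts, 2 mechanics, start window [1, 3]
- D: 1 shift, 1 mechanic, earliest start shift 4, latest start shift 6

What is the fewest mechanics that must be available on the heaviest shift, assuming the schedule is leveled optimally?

3

Early-start (B@1, A@1, C@1, D@4) gives peak 5: s1:5  s2:5  s3:3  s4:2  s5:0  s6:0.
Shift C→3, D→5.
Schedule B@1, A@1, C@3, D@5: s1:3  s2:3  s3:3  s4:3  s5:3  s6:0 — peak 3.
Total mechanic-shifts = 15 over 6 shifts ⇒ peak ≥ ⌈15/6⌉ = 3, so 3 is optimal.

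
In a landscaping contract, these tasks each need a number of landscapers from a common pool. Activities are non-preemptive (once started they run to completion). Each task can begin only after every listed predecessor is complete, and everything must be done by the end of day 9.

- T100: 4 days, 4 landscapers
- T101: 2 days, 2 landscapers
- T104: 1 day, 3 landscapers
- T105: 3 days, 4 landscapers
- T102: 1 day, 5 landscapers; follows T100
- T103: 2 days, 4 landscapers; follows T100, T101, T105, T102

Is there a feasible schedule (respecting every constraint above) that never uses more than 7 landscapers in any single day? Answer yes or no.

no

The minimum achievable peak is 8; 7 < 8, so no feasible schedule stays within the cap.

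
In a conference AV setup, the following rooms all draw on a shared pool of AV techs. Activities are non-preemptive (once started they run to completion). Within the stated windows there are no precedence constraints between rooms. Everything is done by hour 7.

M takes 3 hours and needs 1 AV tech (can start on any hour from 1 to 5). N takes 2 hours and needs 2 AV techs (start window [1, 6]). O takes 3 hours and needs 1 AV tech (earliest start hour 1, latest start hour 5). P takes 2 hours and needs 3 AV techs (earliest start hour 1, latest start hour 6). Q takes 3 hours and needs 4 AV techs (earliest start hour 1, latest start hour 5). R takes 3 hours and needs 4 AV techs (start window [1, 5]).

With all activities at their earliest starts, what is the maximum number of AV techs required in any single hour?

Early-start schedule: M@1, N@1, O@1, P@1, Q@1, R@1.
Load per hour: hour 1: 15, hour 2: 15, hour 3: 10, hour 4: 0, hour 5: 0, hour 6: 0, hour 7: 0.
Peak is 15.

15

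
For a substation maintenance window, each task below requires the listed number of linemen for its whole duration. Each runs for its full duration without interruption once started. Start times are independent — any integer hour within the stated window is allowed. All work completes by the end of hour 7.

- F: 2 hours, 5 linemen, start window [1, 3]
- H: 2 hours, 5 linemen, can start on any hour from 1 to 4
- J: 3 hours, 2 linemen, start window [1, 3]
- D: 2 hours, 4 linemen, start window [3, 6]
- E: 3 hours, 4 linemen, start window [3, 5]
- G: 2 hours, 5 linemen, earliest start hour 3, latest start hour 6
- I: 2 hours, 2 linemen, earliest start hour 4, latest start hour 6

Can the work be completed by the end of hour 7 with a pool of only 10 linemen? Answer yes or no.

Schedule F@1, H@1, J@3, D@3, E@3, G@6, I@5: h1:10  h2:10  h3:10  h4:10  h5:8  h6:7  h7:5 — peak 10 ≤ 10.

yes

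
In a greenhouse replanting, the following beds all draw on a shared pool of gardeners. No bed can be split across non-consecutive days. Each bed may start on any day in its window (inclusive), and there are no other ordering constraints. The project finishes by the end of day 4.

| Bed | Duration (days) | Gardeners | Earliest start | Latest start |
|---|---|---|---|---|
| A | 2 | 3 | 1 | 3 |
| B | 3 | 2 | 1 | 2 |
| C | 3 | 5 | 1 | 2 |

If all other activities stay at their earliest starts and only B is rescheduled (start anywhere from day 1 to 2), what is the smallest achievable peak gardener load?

10

B@1: d1:10  d2:10  d3:7  d4:0 → peak 10
B@2: d1:8  d2:10  d3:7  d4:2 → peak 10
Best is B@1, peak 10.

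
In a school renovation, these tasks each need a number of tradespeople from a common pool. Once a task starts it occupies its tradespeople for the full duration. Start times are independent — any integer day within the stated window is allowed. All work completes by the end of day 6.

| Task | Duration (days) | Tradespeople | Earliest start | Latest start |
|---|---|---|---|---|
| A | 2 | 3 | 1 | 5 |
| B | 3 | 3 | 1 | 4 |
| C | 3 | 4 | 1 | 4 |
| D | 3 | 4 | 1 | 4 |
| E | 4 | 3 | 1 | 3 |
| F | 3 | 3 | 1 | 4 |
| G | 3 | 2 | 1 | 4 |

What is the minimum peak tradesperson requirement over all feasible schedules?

11

Early-start (A@1, B@1, C@1, D@1, E@1, F@1, G@1) gives peak 22: d1:22  d2:22  d3:19  d4:3  d5:0  d6:0.
Shift C→4, D→4, E→3.
Schedule A@1, B@1, C@4, D@4, E@3, F@1, G@1: d1:11  d2:11  d3:11  d4:11  d5:11  d6:11 — peak 11.
Total tradesperson-days = 66 over 6 days ⇒ peak ≥ ⌈66/6⌉ = 11, so 11 is optimal.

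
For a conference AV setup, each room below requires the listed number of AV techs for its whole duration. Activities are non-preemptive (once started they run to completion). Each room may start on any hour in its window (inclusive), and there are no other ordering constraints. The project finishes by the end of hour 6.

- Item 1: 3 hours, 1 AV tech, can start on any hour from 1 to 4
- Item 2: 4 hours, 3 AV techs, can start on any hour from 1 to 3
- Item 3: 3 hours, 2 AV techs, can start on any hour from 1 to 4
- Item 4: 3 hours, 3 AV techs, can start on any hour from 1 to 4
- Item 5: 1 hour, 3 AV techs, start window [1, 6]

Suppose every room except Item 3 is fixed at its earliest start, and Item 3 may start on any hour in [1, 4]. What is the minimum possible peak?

10

Item 3@1: h1:12  h2:9  h3:9  h4:3  h5:0  h6:0 → peak 12
Item 3@2: h1:10  h2:9  h3:9  h4:5  h5:0  h6:0 → peak 10
Item 3@3: h1:10  h2:7  h3:9  h4:5  h5:2  h6:0 → peak 10
Item 3@4: h1:10  h2:7  h3:7  h4:5  h5:2  h6:2 → peak 10
Best is Item 3@2, peak 10.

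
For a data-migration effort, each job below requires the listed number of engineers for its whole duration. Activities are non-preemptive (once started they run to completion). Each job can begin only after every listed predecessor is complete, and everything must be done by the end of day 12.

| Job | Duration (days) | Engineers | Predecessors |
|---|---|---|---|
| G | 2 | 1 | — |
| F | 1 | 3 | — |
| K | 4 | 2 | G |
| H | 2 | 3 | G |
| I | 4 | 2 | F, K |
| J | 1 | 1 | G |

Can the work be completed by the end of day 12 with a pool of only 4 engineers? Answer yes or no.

Schedule G@1, F@1, K@3, H@7, I@9, J@3: d1:4  d2:1  d3:3  d4:2  d5:2  d6:2  d7:3  d8:3  d9:2  d10:2  d11:2  d12:2 — peak 4 ≤ 4.

yes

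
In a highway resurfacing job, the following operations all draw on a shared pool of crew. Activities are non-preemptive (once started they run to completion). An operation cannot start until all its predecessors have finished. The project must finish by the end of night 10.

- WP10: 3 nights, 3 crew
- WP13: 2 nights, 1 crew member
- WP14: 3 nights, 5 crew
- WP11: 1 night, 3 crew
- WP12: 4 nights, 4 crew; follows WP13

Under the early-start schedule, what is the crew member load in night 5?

At early start, night 5 has: WP12.
Demand: 4 = 4.

4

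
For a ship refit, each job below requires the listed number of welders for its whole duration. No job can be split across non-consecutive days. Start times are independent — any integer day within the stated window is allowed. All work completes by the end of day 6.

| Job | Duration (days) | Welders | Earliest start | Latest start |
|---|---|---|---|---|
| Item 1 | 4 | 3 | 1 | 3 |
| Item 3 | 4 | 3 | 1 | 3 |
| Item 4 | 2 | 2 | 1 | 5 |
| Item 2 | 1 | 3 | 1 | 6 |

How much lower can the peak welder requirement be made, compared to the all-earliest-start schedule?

5

Early-start peak: d1:11  d2:8  d3:6  d4:6  d5:0  d6:0 ⇒ 11.
Leveled (Item 1@1, Item 3@1, Item 4@5, Item 2@5): d1:6  d2:6  d3:6  d4:6  d5:5  d6:2 ⇒ 6.
Reduction 11 − 6 = 5.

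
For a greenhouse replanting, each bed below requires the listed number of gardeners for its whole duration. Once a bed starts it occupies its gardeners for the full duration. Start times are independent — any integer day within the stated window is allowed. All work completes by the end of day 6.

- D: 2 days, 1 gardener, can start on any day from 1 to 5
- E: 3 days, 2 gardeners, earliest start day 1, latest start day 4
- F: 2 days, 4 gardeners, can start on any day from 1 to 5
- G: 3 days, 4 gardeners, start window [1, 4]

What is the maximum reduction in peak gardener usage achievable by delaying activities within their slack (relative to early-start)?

Early-start peak: d1:11  d2:11  d3:6  d4:0  d5:0  d6:0 ⇒ 11.
Leveled (D@1, E@3, F@1, G@3): d1:5  d2:5  d3:6  d4:6  d5:6  d6:0 ⇒ 6.
Reduction 11 − 6 = 5.

5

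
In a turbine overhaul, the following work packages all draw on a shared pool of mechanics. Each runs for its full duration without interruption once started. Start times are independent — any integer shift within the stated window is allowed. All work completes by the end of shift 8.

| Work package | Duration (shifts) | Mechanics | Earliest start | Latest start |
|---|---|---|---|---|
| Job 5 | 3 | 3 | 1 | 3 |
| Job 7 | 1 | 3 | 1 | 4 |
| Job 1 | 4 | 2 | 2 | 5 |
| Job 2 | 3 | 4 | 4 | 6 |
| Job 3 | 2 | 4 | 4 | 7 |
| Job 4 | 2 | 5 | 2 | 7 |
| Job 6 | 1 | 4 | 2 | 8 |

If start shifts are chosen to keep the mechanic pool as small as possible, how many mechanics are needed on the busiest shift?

8

Early-start (Job 5@1, Job 7@1, Job 1@2, Job 2@4, Job 3@4, Job 4@2, Job 6@2) gives peak 14: s1:6  s2:14  s3:10  s4:10  s5:10  s6:4  s7:0  s8:0.
Shift Job 2→6, Job 3→6, Job 4→4, Job 6→8.
Schedule Job 5@1, Job 7@1, Job 1@2, Job 2@6, Job 3@6, Job 4@4, Job 6@8: s1:6  s2:5  s3:5  s4:7  s5:7  s6:8  s7:8  s8:8 — peak 8.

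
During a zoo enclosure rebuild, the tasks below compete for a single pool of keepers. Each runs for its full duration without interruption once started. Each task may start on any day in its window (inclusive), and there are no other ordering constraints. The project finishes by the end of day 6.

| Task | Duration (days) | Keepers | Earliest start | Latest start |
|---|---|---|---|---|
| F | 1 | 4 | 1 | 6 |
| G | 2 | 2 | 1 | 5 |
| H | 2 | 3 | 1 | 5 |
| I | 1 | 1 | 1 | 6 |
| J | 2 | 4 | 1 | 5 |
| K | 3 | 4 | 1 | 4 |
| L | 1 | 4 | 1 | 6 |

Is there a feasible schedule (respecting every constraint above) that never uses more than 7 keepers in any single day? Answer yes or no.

no

The minimum achievable peak is 8; 7 < 8, so no feasible schedule stays within the cap.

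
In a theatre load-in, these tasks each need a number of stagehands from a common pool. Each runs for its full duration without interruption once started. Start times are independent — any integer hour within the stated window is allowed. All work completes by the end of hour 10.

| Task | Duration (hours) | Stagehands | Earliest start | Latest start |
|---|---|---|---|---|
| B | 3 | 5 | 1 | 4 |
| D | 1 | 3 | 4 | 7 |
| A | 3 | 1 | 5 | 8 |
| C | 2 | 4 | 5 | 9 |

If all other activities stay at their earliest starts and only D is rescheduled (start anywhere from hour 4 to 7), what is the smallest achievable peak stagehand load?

D@4: h1:5  h2:5  h3:5  h4:3  h5:5  h6:5  h7:1  h8:0  h9:0  h10:0 → peak 5
D@5: h1:5  h2:5  h3:5  h4:0  h5:8  h6:5  h7:1  h8:0  h9:0  h10:0 → peak 8
D@6: h1:5  h2:5  h3:5  h4:0  h5:5  h6:8  h7:1  h8:0  h9:0  h10:0 → peak 8
D@7: h1:5  h2:5  h3:5  h4:0  h5:5  h6:5  h7:4  h8:0  h9:0  h10:0 → peak 5
Best is D@4, peak 5.

5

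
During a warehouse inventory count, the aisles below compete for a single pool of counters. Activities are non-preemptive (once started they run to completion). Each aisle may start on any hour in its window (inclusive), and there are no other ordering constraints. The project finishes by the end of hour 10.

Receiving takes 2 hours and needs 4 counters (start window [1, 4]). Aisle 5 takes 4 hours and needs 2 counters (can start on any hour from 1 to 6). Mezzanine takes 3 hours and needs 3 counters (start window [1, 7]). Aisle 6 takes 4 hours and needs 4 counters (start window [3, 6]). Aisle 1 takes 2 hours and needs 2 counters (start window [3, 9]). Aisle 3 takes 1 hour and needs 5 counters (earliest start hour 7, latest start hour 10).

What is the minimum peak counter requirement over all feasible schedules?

6

Early-start (Receiving@1, Aisle 5@1, Mezzanine@1, Aisle 6@3, Aisle 1@3, Aisle 3@7) gives peak 11: h1:9  h2:9  h3:11  h4:8  h5:4  h6:4  h7:5  h8:0  h9:0  h10:0.
Shift Mezzanine→3, Aisle 6→6, Aisle 1→5, Aisle 3→10.
Schedule Receiving@1, Aisle 5@1, Mezzanine@3, Aisle 6@6, Aisle 1@5, Aisle 3@10: h1:6  h2:6  h3:5  h4:5  h5:5  h6:6  h7:4  h8:4  h9:4  h10:5 — peak 6.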